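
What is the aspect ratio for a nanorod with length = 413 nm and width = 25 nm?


Aspect ratio AR = length / diameter
AR = 413 / 25
AR = 16.52

16.52


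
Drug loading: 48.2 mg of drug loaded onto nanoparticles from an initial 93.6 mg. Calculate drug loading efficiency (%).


Drug loading efficiency = (drug loaded / drug initial) * 100
DLE = 48.2 / 93.6 * 100
DLE = 0.515 * 100
DLE = 51.5%

51.5


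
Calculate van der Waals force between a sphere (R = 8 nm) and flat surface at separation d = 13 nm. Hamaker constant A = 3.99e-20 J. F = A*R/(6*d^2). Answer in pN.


Convert to SI: R = 8 nm = 8e-09 m, d = 13 nm = 1.3e-08 m
F = A * R / (6 * d^2)
F = 3.99e-20 * 8e-09 / (6 * (1.3e-08)^2)
F = 3.14793e-13 N = 0.315 pN

0.315


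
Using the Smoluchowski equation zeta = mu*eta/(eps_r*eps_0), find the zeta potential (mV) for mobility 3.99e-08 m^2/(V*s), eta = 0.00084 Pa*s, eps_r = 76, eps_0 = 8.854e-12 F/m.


Smoluchowski equation: zeta = mu * eta / (eps_r * eps_0)
zeta = 3.99e-08 * 0.00084 / (76 * 8.854e-12)
zeta = 0.049808 V = 49.81 mV

49.81


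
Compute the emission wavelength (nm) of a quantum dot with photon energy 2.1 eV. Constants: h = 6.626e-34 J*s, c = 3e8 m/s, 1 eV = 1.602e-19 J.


Convert energy: E = 2.1 eV = 2.1 * 1.602e-19 = 3.3642e-19 J
lambda = h*c / E = 6.626e-34 * 3e8 / 3.3642e-19
lambda = 5.90869e-07 m = 590.9 nm

590.9


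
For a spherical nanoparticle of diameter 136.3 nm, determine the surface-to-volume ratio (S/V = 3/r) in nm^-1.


Radius r = 136.3/2 = 68.15 nm
S/V = 3 / r = 3 / 68.15
S/V = 0.044 nm^-1

0.044


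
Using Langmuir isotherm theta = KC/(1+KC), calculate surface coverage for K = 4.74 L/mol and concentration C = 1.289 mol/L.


Langmuir isotherm: theta = K*C / (1 + K*C)
K*C = 4.74 * 1.289 = 6.10986
theta = 6.10986 / (1 + 6.10986) = 6.10986 / 7.10986
theta = 0.8594

0.8594


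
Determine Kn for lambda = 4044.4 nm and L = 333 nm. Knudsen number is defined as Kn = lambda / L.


Knudsen number Kn = lambda / L
Kn = 4044.4 / 333
Kn = 12.1453

12.1453


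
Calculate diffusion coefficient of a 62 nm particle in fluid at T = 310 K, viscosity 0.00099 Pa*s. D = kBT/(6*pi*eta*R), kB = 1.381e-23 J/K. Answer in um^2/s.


Radius R = 62/2 = 31 nm = 3.1e-08 m
D = kB*T / (6*pi*eta*R)
D = 1.381e-23 * 310 / (6 * pi * 0.00099 * 3.1e-08)
D = 7.40044e-12 m^2/s = 7.4 um^2/s

7.4


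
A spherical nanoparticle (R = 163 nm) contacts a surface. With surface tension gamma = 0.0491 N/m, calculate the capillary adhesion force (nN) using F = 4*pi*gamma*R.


Convert radius: R = 163 nm = 1.63e-07 m
F = 4 * pi * gamma * R
F = 4 * pi * 0.0491 * 1.63e-07
F = 1.00572e-07 N = 100.5724 nN

100.5724


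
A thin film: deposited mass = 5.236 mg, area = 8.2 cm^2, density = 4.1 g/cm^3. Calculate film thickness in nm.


Convert: m = 5.236 mg = 5.2360e-06 kg, A = 8.2 cm^2 = 8.2000e-04 m^2, rho = 4.1 g/cm^3 = 4100 kg/m^3
t = m / (A * rho)
t = 5.2360e-06 / (8.2000e-04 * 4100)
t = 1.5574e-06 m = 1557.4 nm

1557.4


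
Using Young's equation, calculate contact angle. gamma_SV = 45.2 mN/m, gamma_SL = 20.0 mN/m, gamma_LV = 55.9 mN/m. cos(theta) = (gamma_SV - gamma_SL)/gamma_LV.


cos(theta) = (gamma_SV - gamma_SL) / gamma_LV
cos(theta) = (45.2 - 20.0) / 55.9
cos(theta) = 0.450805
theta = arccos(0.450805) = 63.2 degrees

63.2


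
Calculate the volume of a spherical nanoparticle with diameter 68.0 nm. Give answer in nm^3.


Radius r = 68.0/2 = 34 nm
Volume V = (4/3) * pi * r^3
V = (4/3) * pi * (34)^3
V = 164636.21 nm^3

164636.21


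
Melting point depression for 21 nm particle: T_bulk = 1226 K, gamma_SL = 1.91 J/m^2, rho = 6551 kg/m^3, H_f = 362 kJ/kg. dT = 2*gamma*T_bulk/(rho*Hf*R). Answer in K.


Radius R = 21/2 = 10.5 nm = 1.05e-08 m
Convert H_f = 362 kJ/kg = 362000 J/kg
dT = 2 * gamma_SL * T_bulk / (rho * H_f * R)
dT = 2 * 1.91 * 1226 / (6551 * 362000 * 1.05e-08)
dT = 188.1 K

188.1


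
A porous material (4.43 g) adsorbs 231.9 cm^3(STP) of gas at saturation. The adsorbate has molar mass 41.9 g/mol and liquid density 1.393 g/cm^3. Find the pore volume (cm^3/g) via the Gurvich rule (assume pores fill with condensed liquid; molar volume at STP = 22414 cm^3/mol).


Moles adsorbed n = V_ads / 22414 = 231.9 / 22414 = 1.034621e-02 mol
Liquid volume V_liq = n * M / rho_liq = 1.034621e-02 * 41.9 / 1.393 = 0.31120 cm^3
Specific pore volume V_pore = V_liq / m_sample = 0.31120 / 4.43
V_pore = 0.0702 cm^3/g

0.0702


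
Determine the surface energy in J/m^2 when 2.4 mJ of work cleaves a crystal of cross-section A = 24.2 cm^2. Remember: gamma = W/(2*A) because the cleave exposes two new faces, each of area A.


Convert: A = 24.2 cm^2 = 0.00242 m^2, W = 2.4 mJ = 0.0024 J
Cleaving exposes two faces of area A, so total new surface = 2*A and gamma = W / (2*A)
gamma = 0.0024 / (2 * 0.00242)
gamma = 0.496 J/m^2

0.496


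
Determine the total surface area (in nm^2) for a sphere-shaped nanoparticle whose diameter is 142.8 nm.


Radius r = 142.8/2 = 71.4 nm
Surface area SA = 4 * pi * r^2
SA = 4 * pi * (71.4)^2
SA = 64062.85 nm^2

64062.85


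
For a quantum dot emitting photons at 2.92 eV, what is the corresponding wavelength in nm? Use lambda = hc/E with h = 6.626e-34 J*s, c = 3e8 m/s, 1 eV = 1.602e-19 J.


Convert energy: E = 2.92 eV = 2.92 * 1.602e-19 = 4.67784e-19 J
lambda = h*c / E = 6.626e-34 * 3e8 / 4.67784e-19
lambda = 4.2494e-07 m = 424.9 nm

424.9


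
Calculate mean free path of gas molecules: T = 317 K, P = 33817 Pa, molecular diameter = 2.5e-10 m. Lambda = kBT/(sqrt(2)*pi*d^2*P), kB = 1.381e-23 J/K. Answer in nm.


Mean free path: lambda = kB*T / (sqrt(2) * pi * d^2 * P)
lambda = 1.381e-23 * 317 / (sqrt(2) * pi * (2.5e-10)^2 * 33817)
lambda = 4.66201e-07 m
lambda = 466.2 nm

466.2


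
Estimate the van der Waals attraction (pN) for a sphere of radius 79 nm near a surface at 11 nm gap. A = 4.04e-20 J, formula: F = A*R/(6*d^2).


Convert to SI: R = 79 nm = 7.9e-08 m, d = 11 nm = 1.1e-08 m
F = A * R / (6 * d^2)
F = 4.04e-20 * 7.9e-08 / (6 * (1.1e-08)^2)
F = 4.39614e-12 N = 4.396 pN

4.396


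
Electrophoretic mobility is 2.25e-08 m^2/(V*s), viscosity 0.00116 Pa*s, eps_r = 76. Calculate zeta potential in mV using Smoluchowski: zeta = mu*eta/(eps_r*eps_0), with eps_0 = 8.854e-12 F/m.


Smoluchowski equation: zeta = mu * eta / (eps_r * eps_0)
zeta = 2.25e-08 * 0.00116 / (76 * 8.854e-12)
zeta = 0.038787 V = 38.79 mV

38.79


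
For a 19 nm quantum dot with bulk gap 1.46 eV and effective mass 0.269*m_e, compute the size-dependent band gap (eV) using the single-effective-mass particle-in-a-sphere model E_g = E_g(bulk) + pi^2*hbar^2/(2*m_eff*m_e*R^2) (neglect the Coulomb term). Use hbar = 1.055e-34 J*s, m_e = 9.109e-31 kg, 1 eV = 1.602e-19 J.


Radius R = 19/2 nm = 9.5e-09 m
Confinement energy dE = pi^2 * hbar^2 / (2 * m_eff * m_e * R^2)
dE = pi^2 * (1.055e-34)^2 / (2 * 0.269 * 9.109e-31 * (9.5e-09)^2) J, divided by 1.602e-19 J/eV
dE = 0.0155 eV
Total band gap = E_g(bulk) + dE = 1.46 + 0.0155 = 1.4755 eV

1.4755


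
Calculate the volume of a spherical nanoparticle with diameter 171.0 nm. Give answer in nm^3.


Radius r = 171.0/2 = 85.5 nm
Volume V = (4/3) * pi * r^3
V = (4/3) * pi * (85.5)^3
V = 2618104.36 nm^3

2618104.36


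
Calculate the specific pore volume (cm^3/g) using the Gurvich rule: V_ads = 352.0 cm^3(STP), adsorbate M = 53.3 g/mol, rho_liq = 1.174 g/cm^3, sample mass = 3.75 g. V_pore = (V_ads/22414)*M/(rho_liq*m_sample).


Moles adsorbed n = V_ads / 22414 = 352.0 / 22414 = 1.570447e-02 mol
Liquid volume V_liq = n * M / rho_liq = 1.570447e-02 * 53.3 / 1.174 = 0.71299 cm^3
Specific pore volume V_pore = V_liq / m_sample = 0.71299 / 3.75
V_pore = 0.1901 cm^3/g

0.1901


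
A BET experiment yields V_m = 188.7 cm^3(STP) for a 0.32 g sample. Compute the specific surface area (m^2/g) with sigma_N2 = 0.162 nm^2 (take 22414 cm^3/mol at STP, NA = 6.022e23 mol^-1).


Number of moles in monolayer = V_m / 22414 = 188.7 / 22414 = 0.00841885
Number of molecules = moles * NA = 0.00841885 * 6.022e23
SA = molecules * sigma / mass
SA = (188.7 / 22414) * 6.022e23 * 0.162e-18 / 0.32
SA = 2566.6 m^2/g

2566.6


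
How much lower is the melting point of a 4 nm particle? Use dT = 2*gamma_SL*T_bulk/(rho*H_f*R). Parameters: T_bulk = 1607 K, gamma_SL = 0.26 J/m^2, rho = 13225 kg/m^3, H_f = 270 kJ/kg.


Radius R = 4/2 = 2 nm = 2e-09 m
Convert H_f = 270 kJ/kg = 270000 J/kg
dT = 2 * gamma_SL * T_bulk / (rho * H_f * R)
dT = 2 * 0.26 * 1607 / (13225 * 270000 * 2e-09)
dT = 117.0 K

117.0


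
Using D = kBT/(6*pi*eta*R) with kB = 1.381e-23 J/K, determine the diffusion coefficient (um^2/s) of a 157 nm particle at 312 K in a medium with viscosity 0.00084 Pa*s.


Radius R = 157/2 = 78.5 nm = 7.85e-08 m
D = kB*T / (6*pi*eta*R)
D = 1.381e-23 * 312 / (6 * pi * 0.00084 * 7.85e-08)
D = 3.46656e-12 m^2/s = 3.467 um^2/s

3.467


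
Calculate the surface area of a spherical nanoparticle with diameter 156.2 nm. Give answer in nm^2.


Radius r = 156.2/2 = 78.1 nm
Surface area SA = 4 * pi * r^2
SA = 4 * pi * (78.1)^2
SA = 76649.96 nm^2

76649.96


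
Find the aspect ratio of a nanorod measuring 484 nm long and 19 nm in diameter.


Aspect ratio AR = length / diameter
AR = 484 / 19
AR = 25.47

25.47


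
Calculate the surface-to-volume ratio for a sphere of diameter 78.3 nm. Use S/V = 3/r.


Radius r = 78.3/2 = 39.15 nm
S/V = 3 / r = 3 / 39.15
S/V = 0.0766 nm^-1

0.0766


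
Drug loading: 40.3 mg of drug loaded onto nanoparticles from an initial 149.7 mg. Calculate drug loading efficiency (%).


Drug loading efficiency = (drug loaded / drug initial) * 100
DLE = 40.3 / 149.7 * 100
DLE = 0.2692 * 100
DLE = 26.92%

26.92


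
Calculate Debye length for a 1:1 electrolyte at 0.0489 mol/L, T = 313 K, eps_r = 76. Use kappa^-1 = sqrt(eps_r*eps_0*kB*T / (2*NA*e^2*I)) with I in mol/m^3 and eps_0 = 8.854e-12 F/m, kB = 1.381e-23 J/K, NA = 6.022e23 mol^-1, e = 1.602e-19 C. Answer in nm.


Ionic strength I = 0.0489 * 1^2 * 1000 = 48.9 mol/m^3
kappa^-1 = sqrt(76 * 8.854e-12 * 1.381e-23 * 313 / (2 * 6.022e23 * (1.602e-19)^2 * 48.9))
kappa^-1 = 1.387 nm

1.387


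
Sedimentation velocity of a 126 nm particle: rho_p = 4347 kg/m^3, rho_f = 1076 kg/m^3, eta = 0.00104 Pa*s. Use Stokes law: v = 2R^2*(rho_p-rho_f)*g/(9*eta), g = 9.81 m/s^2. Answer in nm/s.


Radius R = 126/2 nm = 6.3e-08 m
Density difference = 4347 - 1076 = 3271 kg/m^3
v = 2 * R^2 * (rho_p - rho_f) * g / (9 * eta)
v = 2 * (6.3e-08)^2 * 3271 * 9.81 / (9 * 0.00104)
v = 2.72135e-08 m/s = 27.2135 nm/s

27.2135


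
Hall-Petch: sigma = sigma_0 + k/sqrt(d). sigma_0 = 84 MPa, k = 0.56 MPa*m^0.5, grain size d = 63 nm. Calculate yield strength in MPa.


d = 63 nm = 6.3e-08 m
sqrt(d) = 0.000250998
Hall-Petch contribution = k / sqrt(d) = 0.56 / 0.000250998 = 2231.1 MPa
sigma = sigma_0 + k/sqrt(d) = 84 + 2231.1 = 2315.1 MPa

2315.1


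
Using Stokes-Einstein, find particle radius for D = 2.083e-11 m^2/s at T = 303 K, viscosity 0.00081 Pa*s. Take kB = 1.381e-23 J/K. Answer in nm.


Stokes-Einstein: R = kB*T / (6*pi*eta*D)
R = 1.381e-23 * 303 / (6 * pi * 0.00081 * 2.083e-11)
R = 1.31571e-08 m = 13.16 nm

13.16


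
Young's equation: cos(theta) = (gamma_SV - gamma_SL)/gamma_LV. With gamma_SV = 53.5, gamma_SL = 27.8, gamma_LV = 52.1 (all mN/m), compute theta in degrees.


cos(theta) = (gamma_SV - gamma_SL) / gamma_LV
cos(theta) = (53.5 - 27.8) / 52.1
cos(theta) = 0.493282
theta = arccos(0.493282) = 60.44 degrees

60.44


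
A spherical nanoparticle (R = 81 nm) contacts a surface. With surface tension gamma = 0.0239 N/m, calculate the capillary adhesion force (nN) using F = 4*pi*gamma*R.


Convert radius: R = 81 nm = 8.1e-08 m
F = 4 * pi * gamma * R
F = 4 * pi * 0.0239 * 8.1e-08
F = 2.43272e-08 N = 24.3272 nN

24.3272


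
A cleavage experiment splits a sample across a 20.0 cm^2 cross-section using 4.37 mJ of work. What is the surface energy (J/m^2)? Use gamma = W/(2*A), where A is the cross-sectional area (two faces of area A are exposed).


Convert: A = 20.0 cm^2 = 0.002 m^2, W = 4.37 mJ = 0.00437 J
Cleaving exposes two faces of area A, so total new surface = 2*A and gamma = W / (2*A)
gamma = 0.00437 / (2 * 0.002)
gamma = 1.093 J/m^2

1.093


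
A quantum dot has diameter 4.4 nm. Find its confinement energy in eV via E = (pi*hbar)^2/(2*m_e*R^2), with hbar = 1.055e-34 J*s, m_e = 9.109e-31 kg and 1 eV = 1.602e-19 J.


Radius R = 4.4/2 = 2.2 nm = 2.2e-09 m
E = (pi * 1.055e-34)^2 / (2 * 9.109e-31 * (2.2e-09)^2)
E(J) = 1.24583e-20
E = E(J) / 1.602e-19 = 0.0778 eV

0.0778


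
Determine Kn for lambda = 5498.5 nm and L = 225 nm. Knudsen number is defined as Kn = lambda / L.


Knudsen number Kn = lambda / L
Kn = 5498.5 / 225
Kn = 24.4378

24.4378


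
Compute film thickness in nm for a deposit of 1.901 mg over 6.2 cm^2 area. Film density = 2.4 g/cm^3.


Convert: m = 1.901 mg = 1.9010e-06 kg, A = 6.2 cm^2 = 6.2000e-04 m^2, rho = 2.4 g/cm^3 = 2400 kg/m^3
t = m / (A * rho)
t = 1.9010e-06 / (6.2000e-04 * 2400)
t = 1.2776e-06 m = 1277.6 nm

1277.6


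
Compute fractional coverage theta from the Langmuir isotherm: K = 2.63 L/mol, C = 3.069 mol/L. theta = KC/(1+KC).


Langmuir isotherm: theta = K*C / (1 + K*C)
K*C = 2.63 * 3.069 = 8.07147
theta = 8.07147 / (1 + 8.07147) = 8.07147 / 9.07147
theta = 0.8898

0.8898


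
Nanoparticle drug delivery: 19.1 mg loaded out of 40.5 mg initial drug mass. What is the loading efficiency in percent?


Drug loading efficiency = (drug loaded / drug initial) * 100
DLE = 19.1 / 40.5 * 100
DLE = 0.4716 * 100
DLE = 47.16%

47.16


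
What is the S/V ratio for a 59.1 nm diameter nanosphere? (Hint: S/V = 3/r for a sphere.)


Radius r = 59.1/2 = 29.55 nm
S/V = 3 / r = 3 / 29.55
S/V = 0.1015 nm^-1

0.1015


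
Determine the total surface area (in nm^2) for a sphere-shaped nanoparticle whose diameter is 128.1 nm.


Radius r = 128.1/2 = 64.05 nm
Surface area SA = 4 * pi * r^2
SA = 4 * pi * (64.05)^2
SA = 51552.31 nm^2

51552.31


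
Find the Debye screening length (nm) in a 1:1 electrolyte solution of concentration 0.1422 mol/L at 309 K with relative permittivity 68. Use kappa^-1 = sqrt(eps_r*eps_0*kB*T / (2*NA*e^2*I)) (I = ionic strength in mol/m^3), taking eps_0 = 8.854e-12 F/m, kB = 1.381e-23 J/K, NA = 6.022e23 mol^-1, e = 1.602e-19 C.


Ionic strength I = 0.1422 * 1^2 * 1000 = 142.2 mol/m^3
kappa^-1 = sqrt(68 * 8.854e-12 * 1.381e-23 * 309 / (2 * 6.022e23 * (1.602e-19)^2 * 142.2))
kappa^-1 = 0.765 nm

0.765


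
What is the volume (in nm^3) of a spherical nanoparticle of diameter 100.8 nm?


Radius r = 100.8/2 = 50.4 nm
Volume V = (4/3) * pi * r^3
V = (4/3) * pi * (50.4)^3
V = 536265.95 nm^3

536265.95


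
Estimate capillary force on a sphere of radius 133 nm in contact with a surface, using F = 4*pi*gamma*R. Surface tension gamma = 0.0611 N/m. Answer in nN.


Convert radius: R = 133 nm = 1.33e-07 m
F = 4 * pi * gamma * R
F = 4 * pi * 0.0611 * 1.33e-07
F = 1.02118e-07 N = 102.1181 nN

102.1181


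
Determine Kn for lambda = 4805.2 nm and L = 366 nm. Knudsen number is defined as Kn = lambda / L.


Knudsen number Kn = lambda / L
Kn = 4805.2 / 366
Kn = 13.129

13.129


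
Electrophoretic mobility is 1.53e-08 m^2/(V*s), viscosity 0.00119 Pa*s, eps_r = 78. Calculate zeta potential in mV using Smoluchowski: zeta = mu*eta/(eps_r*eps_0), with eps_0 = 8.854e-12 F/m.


Smoluchowski equation: zeta = mu * eta / (eps_r * eps_0)
zeta = 1.53e-08 * 0.00119 / (78 * 8.854e-12)
zeta = 0.026364 V = 26.36 mV

26.36


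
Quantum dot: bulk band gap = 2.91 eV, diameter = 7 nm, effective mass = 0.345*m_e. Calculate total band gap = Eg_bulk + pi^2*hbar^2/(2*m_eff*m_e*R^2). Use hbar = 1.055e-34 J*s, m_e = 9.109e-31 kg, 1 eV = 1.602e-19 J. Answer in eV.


Radius R = 7/2 nm = 3.5e-09 m
Confinement energy dE = pi^2 * hbar^2 / (2 * m_eff * m_e * R^2)
dE = pi^2 * (1.055e-34)^2 / (2 * 0.345 * 9.109e-31 * (3.5e-09)^2) J, divided by 1.602e-19 J/eV
dE = 0.0891 eV
Total band gap = E_g(bulk) + dE = 2.91 + 0.0891 = 2.9991 eV

2.9991


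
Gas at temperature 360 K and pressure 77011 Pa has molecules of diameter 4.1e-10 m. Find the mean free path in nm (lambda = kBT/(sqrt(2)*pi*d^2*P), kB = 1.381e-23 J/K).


Mean free path: lambda = kB*T / (sqrt(2) * pi * d^2 * P)
lambda = 1.381e-23 * 360 / (sqrt(2) * pi * (4.1e-10)^2 * 77011)
lambda = 8.64392e-08 m
lambda = 86.44 nm

86.44


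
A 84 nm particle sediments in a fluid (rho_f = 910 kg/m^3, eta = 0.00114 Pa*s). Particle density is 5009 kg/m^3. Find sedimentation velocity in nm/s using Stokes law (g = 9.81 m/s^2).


Radius R = 84/2 nm = 4.2e-08 m
Density difference = 5009 - 910 = 4099 kg/m^3
v = 2 * R^2 * (rho_p - rho_f) * g / (9 * eta)
v = 2 * (4.2e-08)^2 * 4099 * 9.81 / (9 * 0.00114)
v = 1.3827e-08 m/s = 13.827 nm/s

13.827


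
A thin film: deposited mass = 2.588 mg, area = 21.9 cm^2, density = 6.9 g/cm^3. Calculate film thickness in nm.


Convert: m = 2.588 mg = 2.5880e-06 kg, A = 21.9 cm^2 = 2.1900e-03 m^2, rho = 6.9 g/cm^3 = 6900 kg/m^3
t = m / (A * rho)
t = 2.5880e-06 / (2.1900e-03 * 6900)
t = 1.7127e-07 m = 171.3 nm

171.3


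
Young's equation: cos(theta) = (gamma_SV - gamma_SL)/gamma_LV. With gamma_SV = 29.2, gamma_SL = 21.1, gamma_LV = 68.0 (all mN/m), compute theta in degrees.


cos(theta) = (gamma_SV - gamma_SL) / gamma_LV
cos(theta) = (29.2 - 21.1) / 68.0
cos(theta) = 0.119118
theta = arccos(0.119118) = 83.16 degrees

83.16


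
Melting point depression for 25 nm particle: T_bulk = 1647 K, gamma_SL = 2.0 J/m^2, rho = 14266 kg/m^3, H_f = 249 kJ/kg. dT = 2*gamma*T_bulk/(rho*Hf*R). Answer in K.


Radius R = 25/2 = 12.5 nm = 1.25e-08 m
Convert H_f = 249 kJ/kg = 249000 J/kg
dT = 2 * gamma_SL * T_bulk / (rho * H_f * R)
dT = 2 * 2.0 * 1647 / (14266 * 249000 * 1.25e-08)
dT = 148.4 K

148.4


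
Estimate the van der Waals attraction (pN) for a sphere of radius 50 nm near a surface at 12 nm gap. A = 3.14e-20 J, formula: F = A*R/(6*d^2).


Convert to SI: R = 50 nm = 5e-08 m, d = 12 nm = 1.2e-08 m
F = A * R / (6 * d^2)
F = 3.14e-20 * 5e-08 / (6 * (1.2e-08)^2)
F = 1.81713e-12 N = 1.817 pN

1.817


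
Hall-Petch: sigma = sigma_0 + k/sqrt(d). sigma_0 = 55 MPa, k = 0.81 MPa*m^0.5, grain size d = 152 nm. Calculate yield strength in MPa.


d = 152 nm = 1.52e-07 m
sqrt(d) = 0.0003898718
Hall-Petch contribution = k / sqrt(d) = 0.81 / 0.0003898718 = 2077.6 MPa
sigma = sigma_0 + k/sqrt(d) = 55 + 2077.6 = 2132.6 MPa

2132.6


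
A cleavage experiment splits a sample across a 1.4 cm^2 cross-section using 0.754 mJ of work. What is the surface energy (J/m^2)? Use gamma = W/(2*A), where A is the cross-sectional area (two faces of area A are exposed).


Convert: A = 1.4 cm^2 = 0.00014 m^2, W = 0.754 mJ = 0.000754 J
Cleaving exposes two faces of area A, so total new surface = 2*A and gamma = W / (2*A)
gamma = 0.000754 / (2 * 0.00014)
gamma = 2.693 J/m^2

2.693


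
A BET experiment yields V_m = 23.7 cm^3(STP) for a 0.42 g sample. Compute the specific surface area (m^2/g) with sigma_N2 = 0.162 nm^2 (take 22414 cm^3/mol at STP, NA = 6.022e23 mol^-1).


Number of moles in monolayer = V_m / 22414 = 23.7 / 22414 = 0.00105737
Number of molecules = moles * NA = 0.00105737 * 6.022e23
SA = molecules * sigma / mass
SA = (23.7 / 22414) * 6.022e23 * 0.162e-18 / 0.42
SA = 245.6 m^2/g

245.6


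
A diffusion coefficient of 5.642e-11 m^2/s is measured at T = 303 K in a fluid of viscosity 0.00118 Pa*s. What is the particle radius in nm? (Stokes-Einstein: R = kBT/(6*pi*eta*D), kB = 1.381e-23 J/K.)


Stokes-Einstein: R = kB*T / (6*pi*eta*D)
R = 1.381e-23 * 303 / (6 * pi * 0.00118 * 5.642e-11)
R = 3.33442e-09 m = 3.33 nm

3.33


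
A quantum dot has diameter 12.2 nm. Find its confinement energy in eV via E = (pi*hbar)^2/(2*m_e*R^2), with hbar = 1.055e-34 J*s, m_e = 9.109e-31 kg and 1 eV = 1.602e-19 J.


Radius R = 12.2/2 = 6.1 nm = 6.1e-09 m
E = (pi * 1.055e-34)^2 / (2 * 9.109e-31 * (6.1e-09)^2)
E(J) = 1.62048e-21
E = E(J) / 1.602e-19 = 0.0101 eV

0.0101


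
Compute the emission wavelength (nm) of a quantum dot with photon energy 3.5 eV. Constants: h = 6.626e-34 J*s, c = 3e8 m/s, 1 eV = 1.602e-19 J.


Convert energy: E = 3.5 eV = 3.5 * 1.602e-19 = 5.607e-19 J
lambda = h*c / E = 6.626e-34 * 3e8 / 5.607e-19
lambda = 3.54521e-07 m = 354.5 nm

354.5


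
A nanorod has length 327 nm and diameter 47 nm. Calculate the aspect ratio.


Aspect ratio AR = length / diameter
AR = 327 / 47
AR = 6.96

6.96


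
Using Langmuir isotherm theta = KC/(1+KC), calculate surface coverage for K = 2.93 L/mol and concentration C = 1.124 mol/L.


Langmuir isotherm: theta = K*C / (1 + K*C)
K*C = 2.93 * 1.124 = 3.29332
theta = 3.29332 / (1 + 3.29332) = 3.29332 / 4.29332
theta = 0.7671

0.7671


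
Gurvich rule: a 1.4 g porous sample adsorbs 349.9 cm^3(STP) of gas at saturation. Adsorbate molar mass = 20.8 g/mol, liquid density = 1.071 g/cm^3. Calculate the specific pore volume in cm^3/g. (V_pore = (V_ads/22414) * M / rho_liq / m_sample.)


Moles adsorbed n = V_ads / 22414 = 349.9 / 22414 = 1.561078e-02 mol
Liquid volume V_liq = n * M / rho_liq = 1.561078e-02 * 20.8 / 1.071 = 0.30318 cm^3
Specific pore volume V_pore = V_liq / m_sample = 0.30318 / 1.4
V_pore = 0.2166 cm^3/g

0.2166


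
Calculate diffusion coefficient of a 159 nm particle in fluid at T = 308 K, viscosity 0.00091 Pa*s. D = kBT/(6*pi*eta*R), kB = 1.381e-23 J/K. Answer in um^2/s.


Radius R = 159/2 = 79.5 nm = 7.95e-08 m
D = kB*T / (6*pi*eta*R)
D = 1.381e-23 * 308 / (6 * pi * 0.00091 * 7.95e-08)
D = 3.11914e-12 m^2/s = 3.119 um^2/s

3.119


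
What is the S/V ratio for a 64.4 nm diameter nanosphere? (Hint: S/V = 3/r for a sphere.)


Radius r = 64.4/2 = 32.2 nm
S/V = 3 / r = 3 / 32.2
S/V = 0.0932 nm^-1

0.0932


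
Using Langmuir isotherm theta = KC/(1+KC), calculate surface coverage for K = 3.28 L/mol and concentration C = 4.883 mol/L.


Langmuir isotherm: theta = K*C / (1 + K*C)
K*C = 3.28 * 4.883 = 16.01624
theta = 16.01624 / (1 + 16.01624) = 16.01624 / 17.01624
theta = 0.9412

0.9412


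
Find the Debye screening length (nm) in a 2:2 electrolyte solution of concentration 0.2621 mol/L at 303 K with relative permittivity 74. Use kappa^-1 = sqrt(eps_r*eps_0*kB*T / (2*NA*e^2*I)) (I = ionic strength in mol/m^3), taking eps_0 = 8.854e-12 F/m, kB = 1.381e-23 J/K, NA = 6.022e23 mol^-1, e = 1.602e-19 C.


Ionic strength I = 0.2621 * 2^2 * 1000 = 1048.4 mol/m^3
kappa^-1 = sqrt(74 * 8.854e-12 * 1.381e-23 * 303 / (2 * 6.022e23 * (1.602e-19)^2 * 1048.4))
kappa^-1 = 0.291 nm

0.291


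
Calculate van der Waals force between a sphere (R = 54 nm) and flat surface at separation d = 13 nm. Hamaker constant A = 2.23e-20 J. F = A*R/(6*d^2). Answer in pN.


Convert to SI: R = 54 nm = 5.4e-08 m, d = 13 nm = 1.3e-08 m
F = A * R / (6 * d^2)
F = 2.23e-20 * 5.4e-08 / (6 * (1.3e-08)^2)
F = 1.18757e-12 N = 1.188 pN

1.188


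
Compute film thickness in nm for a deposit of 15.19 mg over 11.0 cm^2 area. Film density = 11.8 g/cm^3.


Convert: m = 15.19 mg = 1.5190e-05 kg, A = 11.0 cm^2 = 1.1000e-03 m^2, rho = 11.8 g/cm^3 = 11800 kg/m^3
t = m / (A * rho)
t = 1.5190e-05 / (1.1000e-03 * 11800)
t = 1.1703e-06 m = 1170.3 nm

1170.3


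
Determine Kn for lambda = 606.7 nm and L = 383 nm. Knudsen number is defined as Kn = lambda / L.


Knudsen number Kn = lambda / L
Kn = 606.7 / 383
Kn = 1.5841

1.5841


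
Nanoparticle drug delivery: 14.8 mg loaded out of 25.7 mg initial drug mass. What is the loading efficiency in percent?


Drug loading efficiency = (drug loaded / drug initial) * 100
DLE = 14.8 / 25.7 * 100
DLE = 0.5759 * 100
DLE = 57.59%

57.59


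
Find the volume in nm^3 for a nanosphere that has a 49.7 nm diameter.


Radius r = 49.7/2 = 24.85 nm
Volume V = (4/3) * pi * r^3
V = (4/3) * pi * (24.85)^3
V = 64278.8 nm^3

64278.8


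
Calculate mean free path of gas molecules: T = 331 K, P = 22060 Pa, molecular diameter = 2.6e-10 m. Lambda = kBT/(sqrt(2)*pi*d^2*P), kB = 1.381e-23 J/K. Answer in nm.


Mean free path: lambda = kB*T / (sqrt(2) * pi * d^2 * P)
lambda = 1.381e-23 * 331 / (sqrt(2) * pi * (2.6e-10)^2 * 22060)
lambda = 6.89929e-07 m
lambda = 689.93 nm

689.93


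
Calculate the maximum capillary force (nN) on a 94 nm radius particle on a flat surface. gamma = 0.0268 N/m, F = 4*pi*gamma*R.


Convert radius: R = 94 nm = 9.4e-08 m
F = 4 * pi * gamma * R
F = 4 * pi * 0.0268 * 9.4e-08
F = 3.16572e-08 N = 31.6572 nN

31.6572


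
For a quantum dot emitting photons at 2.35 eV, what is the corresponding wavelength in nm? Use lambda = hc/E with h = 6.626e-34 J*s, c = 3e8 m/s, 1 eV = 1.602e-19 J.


Convert energy: E = 2.35 eV = 2.35 * 1.602e-19 = 3.7647e-19 J
lambda = h*c / E = 6.626e-34 * 3e8 / 3.7647e-19
lambda = 5.2801e-07 m = 528.0 nm

528.0


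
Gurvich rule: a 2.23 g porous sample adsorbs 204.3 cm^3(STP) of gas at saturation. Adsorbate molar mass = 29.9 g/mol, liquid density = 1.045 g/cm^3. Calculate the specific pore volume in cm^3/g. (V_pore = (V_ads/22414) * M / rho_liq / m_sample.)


Moles adsorbed n = V_ads / 22414 = 204.3 / 22414 = 9.114839e-03 mol
Liquid volume V_liq = n * M / rho_liq = 9.114839e-03 * 29.9 / 1.045 = 0.26080 cm^3
Specific pore volume V_pore = V_liq / m_sample = 0.26080 / 2.23
V_pore = 0.1169 cm^3/g

0.1169


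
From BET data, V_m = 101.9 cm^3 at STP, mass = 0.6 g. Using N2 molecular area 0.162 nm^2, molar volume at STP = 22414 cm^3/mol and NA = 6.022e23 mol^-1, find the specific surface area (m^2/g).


Number of moles in monolayer = V_m / 22414 = 101.9 / 22414 = 0.00454627
Number of molecules = moles * NA = 0.00454627 * 6.022e23
SA = molecules * sigma / mass
SA = (101.9 / 22414) * 6.022e23 * 0.162e-18 / 0.6
SA = 739.2 m^2/g

739.2


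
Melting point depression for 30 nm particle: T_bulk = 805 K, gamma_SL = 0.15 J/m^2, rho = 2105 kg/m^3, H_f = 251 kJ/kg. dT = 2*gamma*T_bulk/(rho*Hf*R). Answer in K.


Radius R = 30/2 = 15 nm = 1.5e-08 m
Convert H_f = 251 kJ/kg = 251000 J/kg
dT = 2 * gamma_SL * T_bulk / (rho * H_f * R)
dT = 2 * 0.15 * 805 / (2105 * 251000 * 1.5e-08)
dT = 30.5 K

30.5


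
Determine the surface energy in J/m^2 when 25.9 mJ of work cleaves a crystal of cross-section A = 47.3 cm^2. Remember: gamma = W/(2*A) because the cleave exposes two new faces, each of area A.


Convert: A = 47.3 cm^2 = 0.00473 m^2, W = 25.9 mJ = 0.0259 J
Cleaving exposes two faces of area A, so total new surface = 2*A and gamma = W / (2*A)
gamma = 0.0259 / (2 * 0.00473)
gamma = 2.738 J/m^2

2.738


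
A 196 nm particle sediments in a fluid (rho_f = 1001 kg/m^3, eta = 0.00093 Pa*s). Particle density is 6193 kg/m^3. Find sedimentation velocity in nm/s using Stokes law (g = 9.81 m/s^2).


Radius R = 196/2 nm = 9.8e-08 m
Density difference = 6193 - 1001 = 5192 kg/m^3
v = 2 * R^2 * (rho_p - rho_f) * g / (9 * eta)
v = 2 * (9.8e-08)^2 * 5192 * 9.81 / (9 * 0.00093)
v = 1.16885e-07 m/s = 116.8854 nm/s

116.8854


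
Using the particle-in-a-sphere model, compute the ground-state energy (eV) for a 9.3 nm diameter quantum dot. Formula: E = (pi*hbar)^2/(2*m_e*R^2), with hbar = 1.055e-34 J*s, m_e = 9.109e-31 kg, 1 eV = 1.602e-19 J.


Radius R = 9.3/2 = 4.65 nm = 4.65e-09 m
E = (pi * 1.055e-34)^2 / (2 * 9.109e-31 * (4.65e-09)^2)
E(J) = 2.78868e-21
E = E(J) / 1.602e-19 = 0.0174 eV

0.0174


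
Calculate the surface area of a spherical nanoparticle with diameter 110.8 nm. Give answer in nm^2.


Radius r = 110.8/2 = 55.4 nm
Surface area SA = 4 * pi * r^2
SA = 4 * pi * (55.4)^2
SA = 38568.2 nm^2

38568.2


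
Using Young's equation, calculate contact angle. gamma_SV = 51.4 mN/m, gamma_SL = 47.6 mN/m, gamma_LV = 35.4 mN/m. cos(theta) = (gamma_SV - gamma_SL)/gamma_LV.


cos(theta) = (gamma_SV - gamma_SL) / gamma_LV
cos(theta) = (51.4 - 47.6) / 35.4
cos(theta) = 0.107345
theta = arccos(0.107345) = 83.84 degrees

83.84


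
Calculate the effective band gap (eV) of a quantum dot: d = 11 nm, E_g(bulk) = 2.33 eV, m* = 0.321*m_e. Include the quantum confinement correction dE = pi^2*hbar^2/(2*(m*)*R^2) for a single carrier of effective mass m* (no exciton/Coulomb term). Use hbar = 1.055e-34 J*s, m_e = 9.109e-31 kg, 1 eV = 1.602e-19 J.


Radius R = 11/2 nm = 5.5e-09 m
Confinement energy dE = pi^2 * hbar^2 / (2 * m_eff * m_e * R^2)
dE = pi^2 * (1.055e-34)^2 / (2 * 0.321 * 9.109e-31 * (5.5e-09)^2) J, divided by 1.602e-19 J/eV
dE = 0.0388 eV
Total band gap = E_g(bulk) + dE = 2.33 + 0.0388 = 2.3688 eV

2.3688


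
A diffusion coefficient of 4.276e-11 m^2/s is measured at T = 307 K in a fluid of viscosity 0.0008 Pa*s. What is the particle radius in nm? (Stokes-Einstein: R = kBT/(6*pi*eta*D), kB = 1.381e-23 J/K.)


Stokes-Einstein: R = kB*T / (6*pi*eta*D)
R = 1.381e-23 * 307 / (6 * pi * 0.0008 * 4.276e-11)
R = 6.57511e-09 m = 6.58 nm

6.58


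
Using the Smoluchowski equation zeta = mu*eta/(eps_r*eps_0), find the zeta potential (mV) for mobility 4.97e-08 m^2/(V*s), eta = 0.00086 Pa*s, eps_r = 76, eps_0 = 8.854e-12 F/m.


Smoluchowski equation: zeta = mu * eta / (eps_r * eps_0)
zeta = 4.97e-08 * 0.00086 / (76 * 8.854e-12)
zeta = 0.063519 V = 63.52 mV

63.52


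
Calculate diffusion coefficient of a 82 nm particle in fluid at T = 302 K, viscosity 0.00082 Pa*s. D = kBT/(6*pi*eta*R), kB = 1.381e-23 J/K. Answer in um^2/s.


Radius R = 82/2 = 41 nm = 4.1e-08 m
D = kB*T / (6*pi*eta*R)
D = 1.381e-23 * 302 / (6 * pi * 0.00082 * 4.1e-08)
D = 6.58115e-12 m^2/s = 6.581 um^2/s

6.581


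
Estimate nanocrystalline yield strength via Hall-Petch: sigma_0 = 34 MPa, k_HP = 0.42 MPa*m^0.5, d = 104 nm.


d = 104 nm = 1.04e-07 m
sqrt(d) = 0.0003224903
Hall-Petch contribution = k / sqrt(d) = 0.42 / 0.0003224903 = 1302.4 MPa
sigma = sigma_0 + k/sqrt(d) = 34 + 1302.4 = 1336.4 MPa

1336.4


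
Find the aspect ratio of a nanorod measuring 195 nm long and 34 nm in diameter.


Aspect ratio AR = length / diameter
AR = 195 / 34
AR = 5.74

5.74


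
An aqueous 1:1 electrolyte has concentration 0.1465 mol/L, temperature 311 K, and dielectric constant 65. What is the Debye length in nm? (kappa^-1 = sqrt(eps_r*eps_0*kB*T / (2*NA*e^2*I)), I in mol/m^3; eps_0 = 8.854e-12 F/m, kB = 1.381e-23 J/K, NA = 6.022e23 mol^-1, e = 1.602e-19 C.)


Ionic strength I = 0.1465 * 1^2 * 1000 = 146.5 mol/m^3
kappa^-1 = sqrt(65 * 8.854e-12 * 1.381e-23 * 311 / (2 * 6.022e23 * (1.602e-19)^2 * 146.5))
kappa^-1 = 0.739 nm

0.739


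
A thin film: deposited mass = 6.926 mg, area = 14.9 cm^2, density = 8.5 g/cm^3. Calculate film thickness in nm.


Convert: m = 6.926 mg = 6.9260e-06 kg, A = 14.9 cm^2 = 1.4900e-03 m^2, rho = 8.5 g/cm^3 = 8500 kg/m^3
t = m / (A * rho)
t = 6.9260e-06 / (1.4900e-03 * 8500)
t = 5.4686e-07 m = 546.9 nm

546.9


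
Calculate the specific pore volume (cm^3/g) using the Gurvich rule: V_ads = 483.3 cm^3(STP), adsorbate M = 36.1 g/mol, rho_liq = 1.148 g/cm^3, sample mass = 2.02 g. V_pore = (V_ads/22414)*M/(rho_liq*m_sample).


Moles adsorbed n = V_ads / 22414 = 483.3 / 22414 = 2.156242e-02 mol
Liquid volume V_liq = n * M / rho_liq = 2.156242e-02 * 36.1 / 1.148 = 0.67805 cm^3
Specific pore volume V_pore = V_liq / m_sample = 0.67805 / 2.02
V_pore = 0.3357 cm^3/g

0.3357


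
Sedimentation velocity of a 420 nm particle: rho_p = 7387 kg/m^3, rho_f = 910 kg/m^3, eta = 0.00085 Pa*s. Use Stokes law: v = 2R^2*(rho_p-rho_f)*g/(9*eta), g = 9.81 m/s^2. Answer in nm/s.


Radius R = 420/2 nm = 2.1e-07 m
Density difference = 7387 - 910 = 6477 kg/m^3
v = 2 * R^2 * (rho_p - rho_f) * g / (9 * eta)
v = 2 * (2.1e-07)^2 * 6477 * 9.81 / (9 * 0.00085)
v = 7.32572e-07 m/s = 732.5716 nm/s

732.5716


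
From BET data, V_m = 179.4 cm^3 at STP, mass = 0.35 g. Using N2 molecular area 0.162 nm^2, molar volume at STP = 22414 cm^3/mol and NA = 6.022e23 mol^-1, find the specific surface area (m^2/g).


Number of moles in monolayer = V_m / 22414 = 179.4 / 22414 = 0.00800393
Number of molecules = moles * NA = 0.00800393 * 6.022e23
SA = molecules * sigma / mass
SA = (179.4 / 22414) * 6.022e23 * 0.162e-18 / 0.35
SA = 2231.0 m^2/g

2231.0


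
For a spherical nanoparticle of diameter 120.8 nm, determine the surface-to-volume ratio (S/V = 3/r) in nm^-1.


Radius r = 120.8/2 = 60.4 nm
S/V = 3 / r = 3 / 60.4
S/V = 0.0497 nm^-1

0.0497


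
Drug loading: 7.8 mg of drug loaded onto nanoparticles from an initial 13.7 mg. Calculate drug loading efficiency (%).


Drug loading efficiency = (drug loaded / drug initial) * 100
DLE = 7.8 / 13.7 * 100
DLE = 0.5693 * 100
DLE = 56.93%

56.93


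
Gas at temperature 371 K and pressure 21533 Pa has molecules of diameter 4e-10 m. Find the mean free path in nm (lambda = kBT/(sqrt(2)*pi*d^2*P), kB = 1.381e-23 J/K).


Mean free path: lambda = kB*T / (sqrt(2) * pi * d^2 * P)
lambda = 1.381e-23 * 371 / (sqrt(2) * pi * (4e-10)^2 * 21533)
lambda = 3.34717e-07 m
lambda = 334.72 nm

334.72


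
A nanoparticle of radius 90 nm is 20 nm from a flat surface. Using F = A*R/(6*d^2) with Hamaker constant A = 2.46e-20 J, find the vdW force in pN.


Convert to SI: R = 90 nm = 9e-08 m, d = 20 nm = 2e-08 m
F = A * R / (6 * d^2)
F = 2.46e-20 * 9e-08 / (6 * (2e-08)^2)
F = 9.225e-13 N = 0.922 pN

0.922


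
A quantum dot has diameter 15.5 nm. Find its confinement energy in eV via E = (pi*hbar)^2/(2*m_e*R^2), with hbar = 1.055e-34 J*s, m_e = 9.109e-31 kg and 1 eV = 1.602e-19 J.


Radius R = 15.5/2 = 7.75 nm = 7.75e-09 m
E = (pi * 1.055e-34)^2 / (2 * 9.109e-31 * (7.75e-09)^2)
E(J) = 1.00392e-21
E = E(J) / 1.602e-19 = 0.0063 eV

0.0063


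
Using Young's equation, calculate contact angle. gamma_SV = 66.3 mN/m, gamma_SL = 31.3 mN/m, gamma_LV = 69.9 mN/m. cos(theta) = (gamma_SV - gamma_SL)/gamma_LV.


cos(theta) = (gamma_SV - gamma_SL) / gamma_LV
cos(theta) = (66.3 - 31.3) / 69.9
cos(theta) = 0.500715
theta = arccos(0.500715) = 59.95 degrees

59.95


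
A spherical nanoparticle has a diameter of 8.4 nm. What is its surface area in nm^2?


Radius r = 8.4/2 = 4.2 nm
Surface area SA = 4 * pi * r^2
SA = 4 * pi * (4.2)^2
SA = 221.67 nm^2

221.67


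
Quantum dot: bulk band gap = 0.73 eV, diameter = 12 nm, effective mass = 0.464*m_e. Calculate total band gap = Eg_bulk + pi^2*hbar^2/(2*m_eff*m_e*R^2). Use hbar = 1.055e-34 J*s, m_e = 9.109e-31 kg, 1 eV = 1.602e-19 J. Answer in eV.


Radius R = 12/2 nm = 6e-09 m
Confinement energy dE = pi^2 * hbar^2 / (2 * m_eff * m_e * R^2)
dE = pi^2 * (1.055e-34)^2 / (2 * 0.464 * 9.109e-31 * (6e-09)^2) J, divided by 1.602e-19 J/eV
dE = 0.0225 eV
Total band gap = E_g(bulk) + dE = 0.73 + 0.0225 = 0.7525 eV

0.7525


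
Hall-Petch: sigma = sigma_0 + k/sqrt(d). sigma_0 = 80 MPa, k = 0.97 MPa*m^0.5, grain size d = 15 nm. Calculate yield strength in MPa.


d = 15 nm = 1.5e-08 m
sqrt(d) = 0.0001224745
Hall-Petch contribution = k / sqrt(d) = 0.97 / 0.0001224745 = 7920.0 MPa
sigma = sigma_0 + k/sqrt(d) = 80 + 7920.0 = 8000.0 MPa

8000.0


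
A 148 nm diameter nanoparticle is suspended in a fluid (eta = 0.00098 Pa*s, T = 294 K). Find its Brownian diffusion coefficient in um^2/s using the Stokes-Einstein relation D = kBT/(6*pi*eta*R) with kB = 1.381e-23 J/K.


Radius R = 148/2 = 74 nm = 7.4e-08 m
D = kB*T / (6*pi*eta*R)
D = 1.381e-23 * 294 / (6 * pi * 0.00098 * 7.4e-08)
D = 2.97018e-12 m^2/s = 2.97 um^2/s

2.97


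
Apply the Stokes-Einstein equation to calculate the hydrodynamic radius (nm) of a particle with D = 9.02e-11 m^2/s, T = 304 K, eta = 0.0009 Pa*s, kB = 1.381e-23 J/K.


Stokes-Einstein: R = kB*T / (6*pi*eta*D)
R = 1.381e-23 * 304 / (6 * pi * 0.0009 * 9.02e-11)
R = 2.74358e-09 m = 2.74 nm

2.74


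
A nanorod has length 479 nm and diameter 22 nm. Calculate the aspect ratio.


Aspect ratio AR = length / diameter
AR = 479 / 22
AR = 21.77

21.77


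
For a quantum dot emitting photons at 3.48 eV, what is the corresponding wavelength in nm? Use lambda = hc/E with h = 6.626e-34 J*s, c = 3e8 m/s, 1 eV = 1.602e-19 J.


Convert energy: E = 3.48 eV = 3.48 * 1.602e-19 = 5.57496e-19 J
lambda = h*c / E = 6.626e-34 * 3e8 / 5.57496e-19
lambda = 3.56559e-07 m = 356.6 nm

356.6


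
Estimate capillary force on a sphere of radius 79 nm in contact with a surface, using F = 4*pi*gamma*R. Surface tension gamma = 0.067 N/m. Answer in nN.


Convert radius: R = 79 nm = 7.9e-08 m
F = 4 * pi * gamma * R
F = 4 * pi * 0.067 * 7.9e-08
F = 6.65138e-08 N = 66.5138 nN

66.5138


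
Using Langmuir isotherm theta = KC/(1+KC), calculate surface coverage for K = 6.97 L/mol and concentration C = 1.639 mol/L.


Langmuir isotherm: theta = K*C / (1 + K*C)
K*C = 6.97 * 1.639 = 11.42383
theta = 11.42383 / (1 + 11.42383) = 11.42383 / 12.42383
theta = 0.9195

0.9195


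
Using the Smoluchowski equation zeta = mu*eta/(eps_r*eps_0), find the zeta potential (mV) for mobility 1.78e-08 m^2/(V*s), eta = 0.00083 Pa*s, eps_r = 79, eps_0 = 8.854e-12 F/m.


Smoluchowski equation: zeta = mu * eta / (eps_r * eps_0)
zeta = 1.78e-08 * 0.00083 / (79 * 8.854e-12)
zeta = 0.021122 V = 21.12 mV

21.12


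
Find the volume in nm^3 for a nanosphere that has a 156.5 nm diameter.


Radius r = 156.5/2 = 78.25 nm
Volume V = (4/3) * pi * r^3
V = (4/3) * pi * (78.25)^3
V = 2006973.55 nm^3

2006973.55


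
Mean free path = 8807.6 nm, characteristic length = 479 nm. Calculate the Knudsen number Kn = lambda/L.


Knudsen number Kn = lambda / L
Kn = 8807.6 / 479
Kn = 18.3875

18.3875


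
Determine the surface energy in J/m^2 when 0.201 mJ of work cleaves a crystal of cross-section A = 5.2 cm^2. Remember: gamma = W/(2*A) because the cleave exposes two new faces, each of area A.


Convert: A = 5.2 cm^2 = 0.00052 m^2, W = 0.201 mJ = 0.000201 J
Cleaving exposes two faces of area A, so total new surface = 2*A and gamma = W / (2*A)
gamma = 0.000201 / (2 * 0.00052)
gamma = 0.193 J/m^2

0.193


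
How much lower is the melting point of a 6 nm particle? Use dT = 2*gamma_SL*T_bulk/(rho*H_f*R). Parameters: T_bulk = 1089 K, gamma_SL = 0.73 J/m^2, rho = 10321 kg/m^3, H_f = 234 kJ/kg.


Radius R = 6/2 = 3 nm = 3e-09 m
Convert H_f = 234 kJ/kg = 234000 J/kg
dT = 2 * gamma_SL * T_bulk / (rho * H_f * R)
dT = 2 * 0.73 * 1089 / (10321 * 234000 * 3e-09)
dT = 219.4 K

219.4


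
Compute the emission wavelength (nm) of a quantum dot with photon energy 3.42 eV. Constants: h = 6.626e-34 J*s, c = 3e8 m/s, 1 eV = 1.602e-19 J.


Convert energy: E = 3.42 eV = 3.42 * 1.602e-19 = 5.47884e-19 J
lambda = h*c / E = 6.626e-34 * 3e8 / 5.47884e-19
lambda = 3.62814e-07 m = 362.8 nm

362.8


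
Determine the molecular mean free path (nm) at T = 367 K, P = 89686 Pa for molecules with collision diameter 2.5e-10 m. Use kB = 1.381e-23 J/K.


Mean free path: lambda = kB*T / (sqrt(2) * pi * d^2 * P)
lambda = 1.381e-23 * 367 / (sqrt(2) * pi * (2.5e-10)^2 * 89686)
lambda = 2.03512e-07 m
lambda = 203.51 nm

203.51


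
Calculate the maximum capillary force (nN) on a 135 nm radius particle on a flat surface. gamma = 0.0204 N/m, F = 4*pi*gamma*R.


Convert radius: R = 135 nm = 1.35e-07 m
F = 4 * pi * gamma * R
F = 4 * pi * 0.0204 * 1.35e-07
F = 3.46078e-08 N = 34.6078 nN

34.6078


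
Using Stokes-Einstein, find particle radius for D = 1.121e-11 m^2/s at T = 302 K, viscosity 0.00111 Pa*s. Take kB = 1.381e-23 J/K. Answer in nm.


Stokes-Einstein: R = kB*T / (6*pi*eta*D)
R = 1.381e-23 * 302 / (6 * pi * 0.00111 * 1.121e-11)
R = 1.77816e-08 m = 17.78 nm

17.78


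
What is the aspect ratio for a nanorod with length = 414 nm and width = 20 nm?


Aspect ratio AR = length / diameter
AR = 414 / 20
AR = 20.7

20.7


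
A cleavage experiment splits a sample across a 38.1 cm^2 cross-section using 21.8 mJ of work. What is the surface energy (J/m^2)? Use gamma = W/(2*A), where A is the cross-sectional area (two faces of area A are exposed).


Convert: A = 38.1 cm^2 = 0.00381 m^2, W = 21.8 mJ = 0.0218 J
Cleaving exposes two faces of area A, so total new surface = 2*A and gamma = W / (2*A)
gamma = 0.0218 / (2 * 0.00381)
gamma = 2.861 J/m^2

2.861


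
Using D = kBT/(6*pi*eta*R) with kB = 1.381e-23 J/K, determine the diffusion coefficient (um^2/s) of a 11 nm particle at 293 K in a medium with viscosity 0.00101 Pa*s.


Radius R = 11/2 = 5.5 nm = 5.5e-09 m
D = kB*T / (6*pi*eta*R)
D = 1.381e-23 * 293 / (6 * pi * 0.00101 * 5.5e-09)
D = 3.86435e-11 m^2/s = 38.643 um^2/s

38.643
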